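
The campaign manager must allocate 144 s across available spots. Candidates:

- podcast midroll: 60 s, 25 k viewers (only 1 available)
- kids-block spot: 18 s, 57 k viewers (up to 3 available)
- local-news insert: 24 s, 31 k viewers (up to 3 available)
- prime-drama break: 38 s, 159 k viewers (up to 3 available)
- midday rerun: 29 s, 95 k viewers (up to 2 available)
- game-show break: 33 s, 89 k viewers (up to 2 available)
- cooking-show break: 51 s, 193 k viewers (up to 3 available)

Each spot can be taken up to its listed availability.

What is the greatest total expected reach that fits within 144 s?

572

The ratio ordering already packs tightly: 3×prime-drama break + midday rerun, 143 s, 572.
No other feasible combination exceeds 572.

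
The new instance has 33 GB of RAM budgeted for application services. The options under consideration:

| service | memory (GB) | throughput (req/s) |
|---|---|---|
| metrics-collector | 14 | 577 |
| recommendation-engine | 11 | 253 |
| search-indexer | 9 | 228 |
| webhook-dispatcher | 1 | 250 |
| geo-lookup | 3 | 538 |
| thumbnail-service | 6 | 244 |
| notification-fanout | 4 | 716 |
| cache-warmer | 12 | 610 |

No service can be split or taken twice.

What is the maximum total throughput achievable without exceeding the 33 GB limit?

2441

Filling by ratio: webhook-dispatcher + geo-lookup + thumbnail-service + notification-fanout + cache-warmer for 2358, with 7 GB left unused.
The 7 GB tied up in webhook-dispatcher and thumbnail-service is better spent on metrics-collector — total rises to 2441 (33 GB).
Next best is recommendation-engine + webhook-dispatcher + geo-lookup + notification-fanout + cache-warmer at 2367 (31 GB) — short by 74.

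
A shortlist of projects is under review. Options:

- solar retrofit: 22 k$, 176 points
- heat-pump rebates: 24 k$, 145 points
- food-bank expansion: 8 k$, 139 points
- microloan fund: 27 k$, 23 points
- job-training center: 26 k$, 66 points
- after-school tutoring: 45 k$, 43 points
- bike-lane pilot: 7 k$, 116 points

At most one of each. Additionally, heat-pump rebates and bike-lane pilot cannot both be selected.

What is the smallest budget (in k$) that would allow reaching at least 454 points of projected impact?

Look for the lowest-budget combination reaching 454.
solar retrofit + heat-pump rebates + food-bank expansion reaches 460 using 54 k$.
Below 54 k$ the best achievable stays under 454.

54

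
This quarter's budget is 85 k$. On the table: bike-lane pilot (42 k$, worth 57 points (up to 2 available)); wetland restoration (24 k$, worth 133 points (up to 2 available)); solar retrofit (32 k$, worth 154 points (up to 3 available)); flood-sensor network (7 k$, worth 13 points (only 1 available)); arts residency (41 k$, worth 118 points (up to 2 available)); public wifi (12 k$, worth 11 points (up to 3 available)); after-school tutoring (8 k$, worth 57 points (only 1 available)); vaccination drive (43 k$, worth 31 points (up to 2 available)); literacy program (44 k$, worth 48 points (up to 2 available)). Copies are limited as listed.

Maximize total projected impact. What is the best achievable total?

Greedy by ratio would take 2×wetland restoration + flood-sensor network + public wifi + after-school tutoring: 75 k$ used, total 347.
The 27 k$ tied up in flood-sensor network and public wifi and after-school tutoring is better spent on solar retrofit — total rises to 420 (80 k$).
The spare 5 k$ is too small for any remaining project, and no exchange beats 420.

420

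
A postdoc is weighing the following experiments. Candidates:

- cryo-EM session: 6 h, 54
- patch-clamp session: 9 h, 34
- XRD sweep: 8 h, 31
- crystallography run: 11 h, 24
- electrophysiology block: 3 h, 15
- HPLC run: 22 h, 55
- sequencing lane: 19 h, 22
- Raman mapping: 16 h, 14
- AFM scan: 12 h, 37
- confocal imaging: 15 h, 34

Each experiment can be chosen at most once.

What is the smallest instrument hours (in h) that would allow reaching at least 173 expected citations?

Minimise h subject to total expected citations ≥ 173.
Taking cryo-EM session + patch-clamp session + XRD sweep + HPLC run gives 174 (≥ 173) for 45 h.
Below 45 h the best achievable stays under 173.

45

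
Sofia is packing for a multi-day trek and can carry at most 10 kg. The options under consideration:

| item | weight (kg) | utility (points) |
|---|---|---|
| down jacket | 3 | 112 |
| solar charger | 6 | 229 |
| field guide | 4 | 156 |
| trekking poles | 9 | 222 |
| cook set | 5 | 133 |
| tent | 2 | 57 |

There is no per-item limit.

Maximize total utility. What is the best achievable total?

385

Taking the top-ratio items first gives 2×field guide + tent for 369 (10 kg).
The 6 kg tied up in field guide and tent is better spent on solar charger — total rises to 385 (10 kg).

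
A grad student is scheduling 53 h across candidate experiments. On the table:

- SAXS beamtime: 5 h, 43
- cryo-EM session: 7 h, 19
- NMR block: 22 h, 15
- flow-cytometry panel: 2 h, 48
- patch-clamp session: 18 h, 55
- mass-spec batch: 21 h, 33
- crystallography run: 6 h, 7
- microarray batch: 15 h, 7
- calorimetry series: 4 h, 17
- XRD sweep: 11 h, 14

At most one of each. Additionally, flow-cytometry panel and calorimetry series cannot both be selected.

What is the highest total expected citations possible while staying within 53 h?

198

Ranking by ratio (expected citations/h): flow-cytometry panel 24.00, SAXS beamtime 8.60, calorimetry series 4.25.
Best packing: SAXS beamtime + cryo-EM session + flow-cytometry panel + patch-clamp session + mass-spec batch — 53 h, 198 total.
Nothing else feasible within 53 h beats 198.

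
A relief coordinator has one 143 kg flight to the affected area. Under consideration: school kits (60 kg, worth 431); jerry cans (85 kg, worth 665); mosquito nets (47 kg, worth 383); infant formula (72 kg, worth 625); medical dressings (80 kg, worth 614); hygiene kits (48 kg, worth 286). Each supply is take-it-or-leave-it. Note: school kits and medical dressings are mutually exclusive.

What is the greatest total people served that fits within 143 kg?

1056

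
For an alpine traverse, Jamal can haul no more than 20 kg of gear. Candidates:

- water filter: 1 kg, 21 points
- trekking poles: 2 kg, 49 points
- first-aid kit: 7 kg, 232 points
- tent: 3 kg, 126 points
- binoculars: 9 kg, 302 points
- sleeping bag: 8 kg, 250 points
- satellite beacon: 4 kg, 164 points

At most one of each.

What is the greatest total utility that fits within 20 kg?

Greedy by ratio would take water filter + trekking poles + tent + binoculars + satellite beacon: 19 kg used, total 662.
The 6 kg tied up in water filter and trekking poles and tent is better spent on first-aid kit — total rises to 698 (20 kg).
Runner-up water filter + first-aid kit + tent + binoculars tops out at 681.

698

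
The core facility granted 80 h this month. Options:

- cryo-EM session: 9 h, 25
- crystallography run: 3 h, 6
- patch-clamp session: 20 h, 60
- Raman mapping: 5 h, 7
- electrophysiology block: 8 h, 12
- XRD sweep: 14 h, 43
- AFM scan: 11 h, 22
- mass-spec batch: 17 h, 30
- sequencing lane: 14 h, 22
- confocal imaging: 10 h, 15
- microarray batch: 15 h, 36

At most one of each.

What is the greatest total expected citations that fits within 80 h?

204

Cryo-EM session + crystallography run + patch-clamp session + electrophysiology block + XRD sweep + AFM scan + microarray batch uses 80 of the 80 h and totals 204.
Next best is cryo-EM session + patch-clamp session + Raman mapping + XRD sweep + mass-spec batch + microarray batch at 201 (80 h) — short by 3.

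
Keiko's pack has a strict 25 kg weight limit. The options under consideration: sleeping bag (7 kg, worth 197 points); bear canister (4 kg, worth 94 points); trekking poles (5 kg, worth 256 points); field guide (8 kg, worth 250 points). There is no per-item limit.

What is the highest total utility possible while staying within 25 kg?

1280

Density check — trekking poles 51.20, field guide 31.25, sleeping bag 28.14 are the best per kg.
5×trekking poles uses 25 of the 25 kg and totals 1280.
Every other selection either busts 25 kg or fails to beat 1280.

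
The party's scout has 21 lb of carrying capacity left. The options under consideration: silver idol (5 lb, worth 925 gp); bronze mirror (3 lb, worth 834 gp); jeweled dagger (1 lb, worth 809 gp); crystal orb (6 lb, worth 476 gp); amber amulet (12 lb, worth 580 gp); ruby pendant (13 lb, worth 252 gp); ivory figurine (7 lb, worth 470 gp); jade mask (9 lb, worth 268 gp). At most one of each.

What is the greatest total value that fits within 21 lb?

3148

Ranking by ratio (value/lb): jeweled dagger 809.00, bronze mirror 278.00, silver idol 185.00.
Greedy by ratio would take silver idol + bronze mirror + jeweled dagger + crystal orb: 15 lb used, total 3044.
Replace crystal orb with amber amulet: the trade gains 104 net, giving 3148 at 21 lb.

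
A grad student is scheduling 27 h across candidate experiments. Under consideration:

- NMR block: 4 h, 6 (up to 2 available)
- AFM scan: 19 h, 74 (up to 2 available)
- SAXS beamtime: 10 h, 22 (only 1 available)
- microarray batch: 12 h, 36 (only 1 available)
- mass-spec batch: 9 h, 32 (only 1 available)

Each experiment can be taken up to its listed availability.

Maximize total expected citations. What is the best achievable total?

86

Taking 2×NMR block + AFM scan: 27 h used, 86 in expected citations.
Every other selection either busts 27 h or exceeds an availability limit or fails to beat 86.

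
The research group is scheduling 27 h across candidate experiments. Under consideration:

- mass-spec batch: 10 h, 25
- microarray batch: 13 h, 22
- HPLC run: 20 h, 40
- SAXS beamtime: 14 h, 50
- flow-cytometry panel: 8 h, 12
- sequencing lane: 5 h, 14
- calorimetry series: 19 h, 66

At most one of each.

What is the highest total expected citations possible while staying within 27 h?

Ranking by ratio (expected citations/h): SAXS beamtime 3.57, calorimetry series 3.47, sequencing lane 2.80, mass-spec batch 2.50.
A density-first pass picks SAXS beamtime + flow-cytometry panel + sequencing lane — 76 at 27 h.
Dropping SAXS beamtime and flow-cytometry panel frees 22 h; slotting in calorimetry series (19 h) lifts the total to 80 at 24 h.

80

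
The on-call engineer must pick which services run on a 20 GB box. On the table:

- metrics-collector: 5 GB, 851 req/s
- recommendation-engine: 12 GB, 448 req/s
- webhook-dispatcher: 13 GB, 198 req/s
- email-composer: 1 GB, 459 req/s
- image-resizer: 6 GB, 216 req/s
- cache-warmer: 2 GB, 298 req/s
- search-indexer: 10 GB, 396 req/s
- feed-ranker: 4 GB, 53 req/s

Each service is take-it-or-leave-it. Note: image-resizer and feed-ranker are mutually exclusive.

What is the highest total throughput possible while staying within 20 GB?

A density-first pass picks metrics-collector + email-composer + cache-warmer + search-indexer — 2004 at 18 GB.
Dropping search-indexer frees 10 GB; slotting in recommendation-engine (12 GB) lifts the total to 2056 at 20 GB.

2056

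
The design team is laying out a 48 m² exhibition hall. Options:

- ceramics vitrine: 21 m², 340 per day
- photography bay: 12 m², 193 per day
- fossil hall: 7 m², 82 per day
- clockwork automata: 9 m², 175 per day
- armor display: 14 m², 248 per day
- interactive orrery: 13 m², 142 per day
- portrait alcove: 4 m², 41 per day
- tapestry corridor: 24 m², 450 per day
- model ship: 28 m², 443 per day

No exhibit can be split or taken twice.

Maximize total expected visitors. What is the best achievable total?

873

Taking clockwork automata + armor display + tapestry corridor: 47 m² used, 873 in expected visitors.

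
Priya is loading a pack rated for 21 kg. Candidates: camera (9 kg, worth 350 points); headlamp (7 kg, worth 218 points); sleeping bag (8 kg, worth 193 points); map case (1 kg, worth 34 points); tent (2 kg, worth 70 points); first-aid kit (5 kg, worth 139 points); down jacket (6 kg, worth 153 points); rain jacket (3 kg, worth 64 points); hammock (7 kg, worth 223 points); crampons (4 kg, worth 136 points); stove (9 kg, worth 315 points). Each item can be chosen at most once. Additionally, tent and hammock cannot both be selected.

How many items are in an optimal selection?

4

The maximum utility within 21 kg is 769.
camera + map case + tent + stove hits 769 at 21 kg.
All optima have 4 items.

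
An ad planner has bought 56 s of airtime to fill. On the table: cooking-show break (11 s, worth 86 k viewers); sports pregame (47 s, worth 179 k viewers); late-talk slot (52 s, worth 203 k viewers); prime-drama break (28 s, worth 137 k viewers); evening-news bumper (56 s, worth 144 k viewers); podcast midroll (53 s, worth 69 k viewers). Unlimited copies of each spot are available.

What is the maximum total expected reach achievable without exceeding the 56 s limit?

430

Density check — cooking-show break 7.82, prime-drama break 4.89, late-talk slot 3.90 are the best per s.
Best packing: 5×cooking-show break — 55 s, 430 total.
The spare 1 s is too small for any remaining spot, and no exchange beats 430.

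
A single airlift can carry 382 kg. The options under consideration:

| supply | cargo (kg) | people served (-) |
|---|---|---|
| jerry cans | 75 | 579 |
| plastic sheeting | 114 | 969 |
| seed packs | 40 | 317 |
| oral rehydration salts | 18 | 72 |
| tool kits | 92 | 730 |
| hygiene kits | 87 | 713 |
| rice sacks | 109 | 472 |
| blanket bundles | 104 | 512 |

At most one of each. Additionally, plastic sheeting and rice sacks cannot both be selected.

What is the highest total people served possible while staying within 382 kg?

2991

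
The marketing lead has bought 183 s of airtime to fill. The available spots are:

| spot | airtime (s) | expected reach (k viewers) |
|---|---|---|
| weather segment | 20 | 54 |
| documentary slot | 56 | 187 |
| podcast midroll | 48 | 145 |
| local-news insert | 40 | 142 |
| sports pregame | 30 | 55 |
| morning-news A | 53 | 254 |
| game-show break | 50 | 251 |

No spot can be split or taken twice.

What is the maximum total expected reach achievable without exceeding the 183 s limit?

746

The ratio heuristic lands on weather segment + local-news insert + morning-news A + game-show break (701) but leaves 20 s idle.
Dropping local-news insert frees 40 s; slotting in documentary slot (56 s) lifts the total to 746 at 179 s.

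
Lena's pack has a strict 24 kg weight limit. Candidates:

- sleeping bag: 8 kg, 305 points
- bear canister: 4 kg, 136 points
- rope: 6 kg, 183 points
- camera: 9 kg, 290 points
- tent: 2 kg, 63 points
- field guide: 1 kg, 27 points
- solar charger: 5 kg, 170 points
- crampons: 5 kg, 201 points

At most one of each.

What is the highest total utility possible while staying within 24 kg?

875

The ratio ordering already packs tightly: sleeping bag + bear canister + tent + solar charger + crampons, 24 kg, 875.
Next best is sleeping bag + camera + tent + crampons at 859 (24 kg) — short by 16.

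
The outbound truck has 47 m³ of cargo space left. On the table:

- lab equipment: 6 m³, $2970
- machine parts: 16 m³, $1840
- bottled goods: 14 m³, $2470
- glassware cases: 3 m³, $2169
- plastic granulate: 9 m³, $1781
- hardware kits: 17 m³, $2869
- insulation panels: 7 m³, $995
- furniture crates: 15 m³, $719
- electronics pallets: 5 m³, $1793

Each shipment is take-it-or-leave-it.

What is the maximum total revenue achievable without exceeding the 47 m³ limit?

Filling by ratio: lab equipment + bottled goods + glassware cases + plastic granulate + insulation panels + electronics pallets for 12178, with 3 m³ left unused.
Replace bottled goods with hardware kits: the trade gains 399 net, giving 12577 at 47 m³.
The closest alternative, lab equipment + bottled goods + glassware cases + hardware kits + electronics pallets, reaches only 12271.

12577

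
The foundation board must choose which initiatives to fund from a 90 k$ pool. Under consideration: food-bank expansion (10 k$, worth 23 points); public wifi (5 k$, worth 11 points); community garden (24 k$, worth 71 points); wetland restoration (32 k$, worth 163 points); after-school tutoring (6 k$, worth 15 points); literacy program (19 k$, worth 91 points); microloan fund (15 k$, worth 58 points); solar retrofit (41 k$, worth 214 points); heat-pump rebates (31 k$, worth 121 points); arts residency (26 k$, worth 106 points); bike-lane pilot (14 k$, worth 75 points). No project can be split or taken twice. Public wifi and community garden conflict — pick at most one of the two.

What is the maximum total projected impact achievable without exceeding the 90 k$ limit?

452

Density check — bike-lane pilot 5.36, solar retrofit 5.22, wetland restoration 5.09 are the best per k$.
The ratio ordering already packs tightly: wetland restoration + solar retrofit + bike-lane pilot, 87 k$, 452.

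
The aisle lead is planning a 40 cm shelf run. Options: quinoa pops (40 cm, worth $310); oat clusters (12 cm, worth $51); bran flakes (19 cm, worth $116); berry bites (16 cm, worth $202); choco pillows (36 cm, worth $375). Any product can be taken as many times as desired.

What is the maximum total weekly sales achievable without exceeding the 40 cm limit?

404

Best packing: 2×berry bites — 32 cm, 404 total.
That's the maximum — no swap from here does better than 404.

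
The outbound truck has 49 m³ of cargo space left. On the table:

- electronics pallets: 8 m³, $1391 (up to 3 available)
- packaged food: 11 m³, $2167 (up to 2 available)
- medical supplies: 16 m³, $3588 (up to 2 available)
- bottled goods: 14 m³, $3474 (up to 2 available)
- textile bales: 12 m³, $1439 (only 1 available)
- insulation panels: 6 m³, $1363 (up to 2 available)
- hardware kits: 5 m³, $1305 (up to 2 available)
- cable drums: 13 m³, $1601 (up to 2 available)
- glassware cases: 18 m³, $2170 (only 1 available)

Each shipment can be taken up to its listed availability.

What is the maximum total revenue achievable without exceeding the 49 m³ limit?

11841

A density-first pass picks 2×bottled goods + insulation panels + 2×hardware kits — 10921 at 44 m³.
Dropping insulation panels and hardware kits frees 11 m³; slotting in medical supplies (16 m³) lifts the total to 11841 at 49 m³.
Nothing else within 49 m³ beats 11841.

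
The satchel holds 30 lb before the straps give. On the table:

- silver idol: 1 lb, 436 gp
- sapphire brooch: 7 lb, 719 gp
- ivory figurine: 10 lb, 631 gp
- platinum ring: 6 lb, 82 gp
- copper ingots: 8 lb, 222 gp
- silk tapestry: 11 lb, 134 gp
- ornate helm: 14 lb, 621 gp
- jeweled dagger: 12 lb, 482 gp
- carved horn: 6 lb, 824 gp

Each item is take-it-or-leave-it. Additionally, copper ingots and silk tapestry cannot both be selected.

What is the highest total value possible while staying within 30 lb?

2692

Ranking by ratio (value/lb): silver idol 436.00, carved horn 137.33, sapphire brooch 102.71, ivory figurine 63.10.
Best packing: silver idol + sapphire brooch + ivory figurine + platinum ring + carved horn — 30 lb, 2692 total.
That's the maximum — no feasible swap from here does better than 2692.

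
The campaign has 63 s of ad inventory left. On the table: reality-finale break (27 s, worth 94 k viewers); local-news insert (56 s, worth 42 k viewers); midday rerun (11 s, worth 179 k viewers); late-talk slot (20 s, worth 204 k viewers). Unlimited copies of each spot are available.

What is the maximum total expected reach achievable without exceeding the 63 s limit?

895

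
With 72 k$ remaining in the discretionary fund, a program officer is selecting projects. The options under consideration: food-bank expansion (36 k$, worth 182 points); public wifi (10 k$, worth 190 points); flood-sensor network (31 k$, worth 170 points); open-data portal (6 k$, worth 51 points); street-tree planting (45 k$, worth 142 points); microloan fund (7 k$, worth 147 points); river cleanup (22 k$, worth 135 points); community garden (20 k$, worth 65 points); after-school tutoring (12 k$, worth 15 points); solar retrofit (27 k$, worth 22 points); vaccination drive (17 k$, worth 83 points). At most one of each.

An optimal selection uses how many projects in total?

The maximum projected impact within 72 k$ is 642.
public wifi + flood-sensor network + microloan fund + river cleanup hits 642 at 70 k$.
Any selection reaching 642 contains exactly 4 projects.

4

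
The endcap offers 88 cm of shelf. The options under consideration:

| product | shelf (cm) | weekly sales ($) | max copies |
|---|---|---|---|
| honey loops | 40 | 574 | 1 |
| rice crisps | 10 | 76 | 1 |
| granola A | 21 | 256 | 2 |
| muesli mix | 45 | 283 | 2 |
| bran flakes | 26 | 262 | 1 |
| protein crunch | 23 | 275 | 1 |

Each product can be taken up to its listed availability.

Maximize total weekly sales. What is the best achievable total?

1105

The ratio heuristic lands on honey loops + 2×granola A (1086) but leaves 6 cm idle.
The 21 cm tied up in granola A is better spent on protein crunch — total rises to 1105 (84 cm).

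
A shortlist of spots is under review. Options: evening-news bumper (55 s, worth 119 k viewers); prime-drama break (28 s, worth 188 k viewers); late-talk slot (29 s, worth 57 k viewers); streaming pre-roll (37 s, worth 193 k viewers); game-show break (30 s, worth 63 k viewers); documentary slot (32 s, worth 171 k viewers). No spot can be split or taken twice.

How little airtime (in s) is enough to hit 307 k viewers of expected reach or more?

60

Minimise s subject to total expected reach ≥ 307.
prime-drama break + documentary slot: 359 expected reach at 60 s.
No combination under 60 s hits 307.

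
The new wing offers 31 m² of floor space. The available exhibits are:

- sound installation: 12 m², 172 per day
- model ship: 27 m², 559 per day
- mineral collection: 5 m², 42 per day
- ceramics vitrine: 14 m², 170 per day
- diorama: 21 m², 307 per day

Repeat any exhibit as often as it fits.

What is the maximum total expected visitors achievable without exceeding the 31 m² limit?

559

Taking model ship: 27 m² used, 559 in expected visitors.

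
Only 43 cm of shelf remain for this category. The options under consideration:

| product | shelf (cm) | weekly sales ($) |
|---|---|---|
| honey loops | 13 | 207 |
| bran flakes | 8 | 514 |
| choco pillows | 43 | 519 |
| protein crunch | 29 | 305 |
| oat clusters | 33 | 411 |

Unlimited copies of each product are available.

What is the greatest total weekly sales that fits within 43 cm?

2570

Ranking by ratio (weekly sales/cm): bran flakes 64.25, honey loops 15.92, oat clusters 12.45, choco pillows 12.07.
Taking 5×bran flakes: 40 cm used, 2570 in weekly sales.
No other feasible combination exceeds 2570.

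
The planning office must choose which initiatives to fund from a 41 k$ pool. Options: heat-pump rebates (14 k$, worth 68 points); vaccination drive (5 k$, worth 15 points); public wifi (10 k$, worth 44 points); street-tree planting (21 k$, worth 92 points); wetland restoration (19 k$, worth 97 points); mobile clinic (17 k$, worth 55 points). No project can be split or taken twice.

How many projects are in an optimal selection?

Best achievable projected impact is 189.
street-tree planting + wetland restoration hits 189 at 40 k$.
Every optimal selection uses 2 projects.

2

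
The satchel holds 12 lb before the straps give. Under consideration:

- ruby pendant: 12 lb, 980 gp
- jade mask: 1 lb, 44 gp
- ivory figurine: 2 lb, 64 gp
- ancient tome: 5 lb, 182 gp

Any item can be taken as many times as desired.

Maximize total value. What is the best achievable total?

980

Ruby pendant uses 12 of the 12 lb and totals 980.
Every other selection either busts 12 lb or fails to beat 980.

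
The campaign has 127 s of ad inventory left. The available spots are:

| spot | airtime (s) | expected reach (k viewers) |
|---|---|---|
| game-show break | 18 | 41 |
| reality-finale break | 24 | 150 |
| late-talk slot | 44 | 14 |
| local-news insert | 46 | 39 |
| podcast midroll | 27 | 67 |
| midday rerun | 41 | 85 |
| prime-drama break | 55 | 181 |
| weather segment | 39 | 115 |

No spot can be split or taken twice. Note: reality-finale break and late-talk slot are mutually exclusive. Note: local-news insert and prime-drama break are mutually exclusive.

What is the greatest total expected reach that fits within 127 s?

Ranking by ratio (expected reach/s): reality-finale break 6.25, prime-drama break 3.29, weather segment 2.95.
Reality-finale break + prime-drama break + weather segment uses 118 of the 127 s and totals 446.
Nothing else feasible within 127 s beats 446.

446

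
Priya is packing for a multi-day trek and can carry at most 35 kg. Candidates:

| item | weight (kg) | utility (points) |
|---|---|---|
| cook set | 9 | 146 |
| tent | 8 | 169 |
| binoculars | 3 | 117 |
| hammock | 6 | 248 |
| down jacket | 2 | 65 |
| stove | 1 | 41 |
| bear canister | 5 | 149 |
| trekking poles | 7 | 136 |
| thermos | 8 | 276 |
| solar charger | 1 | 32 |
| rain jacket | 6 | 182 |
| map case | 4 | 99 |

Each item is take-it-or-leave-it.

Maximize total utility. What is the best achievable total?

1177

A density-first pass picks binoculars + hammock + down jacket + stove + bear canister + thermos + solar charger + rain jacket — 1110 at 32 kg.
The 1 kg tied up in solar charger is better spent on map case — total rises to 1177 (35 kg).
No other feasible combination exceeds 1177.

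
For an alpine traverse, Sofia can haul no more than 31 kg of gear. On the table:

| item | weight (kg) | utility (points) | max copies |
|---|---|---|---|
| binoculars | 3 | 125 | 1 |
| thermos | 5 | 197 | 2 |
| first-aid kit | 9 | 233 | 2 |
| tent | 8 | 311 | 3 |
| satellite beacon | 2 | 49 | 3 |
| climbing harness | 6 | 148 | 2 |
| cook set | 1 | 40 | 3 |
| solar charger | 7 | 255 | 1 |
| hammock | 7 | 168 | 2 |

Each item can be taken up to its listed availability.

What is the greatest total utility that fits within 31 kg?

1221

Density check — binoculars 41.67, cook set 40.00, thermos 39.40 are the best per kg.
Taking the top-ratio items first gives binoculars + 2×thermos + tent + 3×cook set + solar charger for 1205 (31 kg).
Replace cook set and solar charger with tent: the trade gains 16 net, giving 1221 at 31 kg.
No other feasible combination exceeds 1221.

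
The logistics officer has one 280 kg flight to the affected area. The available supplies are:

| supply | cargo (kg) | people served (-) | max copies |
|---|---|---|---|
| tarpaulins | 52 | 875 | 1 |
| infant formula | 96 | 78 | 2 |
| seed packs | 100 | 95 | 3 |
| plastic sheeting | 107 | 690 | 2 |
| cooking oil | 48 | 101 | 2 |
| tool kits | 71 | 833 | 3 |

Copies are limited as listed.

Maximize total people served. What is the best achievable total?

Tarpaulins + 3×tool kits uses 265 of the 280 kg and totals 3374.
No other feasible combination exceeds 3374.

3374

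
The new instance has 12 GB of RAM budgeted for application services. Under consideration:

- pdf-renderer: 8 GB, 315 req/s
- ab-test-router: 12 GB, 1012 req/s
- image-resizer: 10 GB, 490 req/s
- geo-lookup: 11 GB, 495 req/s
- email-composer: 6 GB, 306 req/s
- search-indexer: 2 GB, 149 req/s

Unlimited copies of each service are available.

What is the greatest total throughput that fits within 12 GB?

Best packing: ab-test-router — 12 GB, 1012 total.
That's the maximum — no swap from here does better than 1012.

1012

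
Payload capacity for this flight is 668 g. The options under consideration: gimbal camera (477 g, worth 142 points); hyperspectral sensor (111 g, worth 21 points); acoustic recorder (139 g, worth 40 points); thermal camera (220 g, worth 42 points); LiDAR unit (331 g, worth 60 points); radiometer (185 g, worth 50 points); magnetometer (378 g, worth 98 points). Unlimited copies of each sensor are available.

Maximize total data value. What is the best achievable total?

192

A density-first pass picks gimbal camera + acoustic recorder — 182 at 616 g.
Dropping acoustic recorder frees 139 g; slotting in radiometer (185 g) lifts the total to 192 at 662 g.
That's the maximum — no swap from here does better than 192.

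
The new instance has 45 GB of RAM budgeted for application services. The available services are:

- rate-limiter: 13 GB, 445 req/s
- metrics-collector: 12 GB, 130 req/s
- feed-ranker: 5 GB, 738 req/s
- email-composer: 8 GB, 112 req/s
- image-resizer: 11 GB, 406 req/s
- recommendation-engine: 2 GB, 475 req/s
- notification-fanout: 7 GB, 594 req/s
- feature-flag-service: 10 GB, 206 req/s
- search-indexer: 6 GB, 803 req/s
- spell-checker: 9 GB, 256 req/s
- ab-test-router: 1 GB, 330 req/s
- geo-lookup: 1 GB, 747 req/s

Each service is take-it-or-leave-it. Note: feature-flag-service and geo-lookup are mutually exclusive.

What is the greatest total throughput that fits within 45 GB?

4388

Taking the top-ratio services first gives feed-ranker + image-resizer + recommendation-engine + notification-fanout + search-indexer + spell-checker + ab-test-router + geo-lookup for 4349 (42 GB).
Dropping image-resizer frees 11 GB; slotting in rate-limiter (13 GB) lifts the total to 4388 at 44 GB.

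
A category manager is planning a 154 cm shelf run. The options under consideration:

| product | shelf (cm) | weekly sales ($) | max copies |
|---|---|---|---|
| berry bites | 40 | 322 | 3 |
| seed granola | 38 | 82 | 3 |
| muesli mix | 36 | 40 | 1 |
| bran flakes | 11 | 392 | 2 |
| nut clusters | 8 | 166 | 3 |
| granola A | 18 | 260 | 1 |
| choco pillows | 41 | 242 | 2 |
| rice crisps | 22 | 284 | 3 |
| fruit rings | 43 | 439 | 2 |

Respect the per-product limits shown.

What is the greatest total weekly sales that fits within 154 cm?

2549

Greedy by ratio would take 2×bran flakes + 3×nut clusters + granola A + 3×rice crisps: 130 cm used, total 2394.
Dropping rice crisps frees 22 cm; slotting in fruit rings (43 cm) lifts the total to 2549 at 151 cm.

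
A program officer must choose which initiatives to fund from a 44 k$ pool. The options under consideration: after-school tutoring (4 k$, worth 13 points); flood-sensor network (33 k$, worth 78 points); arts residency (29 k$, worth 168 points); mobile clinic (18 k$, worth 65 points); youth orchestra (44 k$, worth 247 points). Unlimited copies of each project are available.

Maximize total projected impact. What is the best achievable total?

247

The ratio heuristic lands on 3×after-school tutoring + arts residency (207) but leaves 3 k$ idle.
Dropping 3×after-school tutoring and arts residency frees 41 k$; slotting in youth orchestra (44 k$) lifts the total to 247 at 44 k$.
Nothing else within 44 k$ beats 247.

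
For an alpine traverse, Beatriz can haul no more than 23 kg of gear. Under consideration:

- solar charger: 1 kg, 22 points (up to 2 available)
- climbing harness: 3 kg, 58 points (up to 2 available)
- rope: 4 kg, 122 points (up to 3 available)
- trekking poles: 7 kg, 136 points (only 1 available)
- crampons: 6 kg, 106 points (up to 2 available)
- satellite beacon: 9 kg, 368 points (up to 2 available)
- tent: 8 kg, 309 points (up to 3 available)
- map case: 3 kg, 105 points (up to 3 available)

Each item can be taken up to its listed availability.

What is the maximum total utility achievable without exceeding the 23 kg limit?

A density-first pass picks 2×solar charger + 2×satellite beacon + map case — 885 at 23 kg.
Replace 2×solar charger and satellite beacon with tent + map case: the trade gains 2 net, giving 887 at 23 kg.
That's the maximum — no swap from here does better than 887.

887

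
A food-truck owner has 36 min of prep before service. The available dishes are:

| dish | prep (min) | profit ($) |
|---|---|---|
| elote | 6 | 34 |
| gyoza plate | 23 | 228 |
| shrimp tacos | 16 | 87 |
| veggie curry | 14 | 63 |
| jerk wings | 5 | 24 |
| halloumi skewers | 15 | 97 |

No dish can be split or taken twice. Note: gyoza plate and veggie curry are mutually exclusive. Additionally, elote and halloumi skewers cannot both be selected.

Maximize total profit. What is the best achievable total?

286

Best packing: elote + gyoza plate + jerk wings — 34 min, 286 total.
Nothing else feasible within 36 min beats 286.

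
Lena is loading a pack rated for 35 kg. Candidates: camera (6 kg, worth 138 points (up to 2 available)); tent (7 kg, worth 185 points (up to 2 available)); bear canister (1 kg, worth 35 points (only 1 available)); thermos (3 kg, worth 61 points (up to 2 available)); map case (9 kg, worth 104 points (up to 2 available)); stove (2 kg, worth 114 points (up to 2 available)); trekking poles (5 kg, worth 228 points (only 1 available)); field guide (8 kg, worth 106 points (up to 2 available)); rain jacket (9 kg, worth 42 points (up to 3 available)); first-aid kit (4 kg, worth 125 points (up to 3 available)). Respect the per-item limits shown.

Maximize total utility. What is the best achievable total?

Ranking by ratio (utility/kg): stove 57.00, trekking poles 45.60, bear canister 35.00, first-aid kit 31.25.
Taking the top-ratio items first gives camera + tent + bear canister + 2×stove + trekking poles + 3×first-aid kit for 1189 (35 kg).
Dropping camera and bear canister frees 7 kg; slotting in tent (7 kg) lifts the total to 1201 at 35 kg.

1201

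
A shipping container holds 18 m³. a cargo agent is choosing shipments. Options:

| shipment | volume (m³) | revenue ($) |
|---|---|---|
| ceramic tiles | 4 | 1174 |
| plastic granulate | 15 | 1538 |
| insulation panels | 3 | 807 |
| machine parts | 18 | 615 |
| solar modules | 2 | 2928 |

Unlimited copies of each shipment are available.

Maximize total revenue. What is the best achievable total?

26352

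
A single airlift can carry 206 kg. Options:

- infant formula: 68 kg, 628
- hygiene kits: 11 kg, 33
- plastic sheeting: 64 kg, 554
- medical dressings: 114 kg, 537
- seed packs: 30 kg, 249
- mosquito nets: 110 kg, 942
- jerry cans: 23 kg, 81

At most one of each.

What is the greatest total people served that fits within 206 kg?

Density check — infant formula 9.24, plastic sheeting 8.66, mosquito nets 8.56 are the best per kg.
Taking the top-ratio supplies first gives infant formula + hygiene kits + plastic sheeting + seed packs + jerry cans for 1545 (196 kg).
Replace infant formula and hygiene kits and jerry cans with mosquito nets: the trade gains 200 net, giving 1745 at 204 kg.
Next best is infant formula + mosquito nets + jerry cans at 1651 (201 kg) — short by 94.

1745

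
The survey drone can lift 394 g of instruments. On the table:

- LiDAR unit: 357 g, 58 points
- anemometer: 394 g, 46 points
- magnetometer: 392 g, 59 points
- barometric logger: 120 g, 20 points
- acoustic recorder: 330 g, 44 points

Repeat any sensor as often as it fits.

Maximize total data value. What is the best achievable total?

60

3×barometric logger uses 360 of the 394 g and totals 60.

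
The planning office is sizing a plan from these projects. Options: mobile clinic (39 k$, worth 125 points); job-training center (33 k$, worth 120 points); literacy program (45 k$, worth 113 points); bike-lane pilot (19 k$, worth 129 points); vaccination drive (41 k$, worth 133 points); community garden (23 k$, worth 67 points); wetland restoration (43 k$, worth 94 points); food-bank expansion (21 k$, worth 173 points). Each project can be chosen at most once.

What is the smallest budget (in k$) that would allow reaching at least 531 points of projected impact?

112

Need the lightest bundle worth ≥ 531.
mobile clinic + job-training center + bike-lane pilot + food-bank expansion: 547 projected impact at 112 k$.
No combination under 112 k$ hits 531.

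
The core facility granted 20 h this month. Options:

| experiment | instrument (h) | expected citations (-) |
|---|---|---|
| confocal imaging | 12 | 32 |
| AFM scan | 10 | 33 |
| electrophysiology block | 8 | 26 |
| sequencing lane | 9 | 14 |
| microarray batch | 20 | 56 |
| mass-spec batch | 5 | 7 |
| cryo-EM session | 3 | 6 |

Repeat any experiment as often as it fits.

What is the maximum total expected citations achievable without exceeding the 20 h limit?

66

Taking 2×AFM scan: 20 h used, 66 in expected citations.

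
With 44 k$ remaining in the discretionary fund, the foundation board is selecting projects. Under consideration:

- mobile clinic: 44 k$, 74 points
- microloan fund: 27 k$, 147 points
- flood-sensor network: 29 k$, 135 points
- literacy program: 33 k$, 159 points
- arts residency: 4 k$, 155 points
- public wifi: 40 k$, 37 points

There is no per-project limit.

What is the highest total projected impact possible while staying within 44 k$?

1705

The ratio ordering already packs tightly: 11×arts residency, 44 k$, 1705.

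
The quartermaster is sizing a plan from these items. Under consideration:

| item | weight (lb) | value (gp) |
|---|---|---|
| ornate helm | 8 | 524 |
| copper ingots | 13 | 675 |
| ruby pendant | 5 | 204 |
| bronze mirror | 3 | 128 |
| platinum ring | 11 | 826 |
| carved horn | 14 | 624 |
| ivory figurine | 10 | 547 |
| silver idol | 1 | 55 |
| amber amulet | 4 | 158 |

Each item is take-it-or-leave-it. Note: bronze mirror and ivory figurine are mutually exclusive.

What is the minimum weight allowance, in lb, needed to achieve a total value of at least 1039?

16

Need the lightest bundle worth ≥ 1039.
platinum ring + silver idol + amber amulet: 1039 value at 16 lb.
Below 16 lb the best achievable stays under 1039.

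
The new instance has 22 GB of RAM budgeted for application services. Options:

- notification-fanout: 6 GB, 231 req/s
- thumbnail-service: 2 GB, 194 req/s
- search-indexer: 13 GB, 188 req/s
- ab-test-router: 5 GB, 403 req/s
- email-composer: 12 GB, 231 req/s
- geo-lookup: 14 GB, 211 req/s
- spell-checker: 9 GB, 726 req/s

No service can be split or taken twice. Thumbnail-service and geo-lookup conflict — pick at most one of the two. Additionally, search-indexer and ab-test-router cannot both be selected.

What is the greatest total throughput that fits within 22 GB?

1554

Best packing: notification-fanout + thumbnail-service + ab-test-router + spell-checker — 22 GB, 1554 total.
Next best is notification-fanout + ab-test-router + spell-checker at 1360 (20 GB) — short by 194.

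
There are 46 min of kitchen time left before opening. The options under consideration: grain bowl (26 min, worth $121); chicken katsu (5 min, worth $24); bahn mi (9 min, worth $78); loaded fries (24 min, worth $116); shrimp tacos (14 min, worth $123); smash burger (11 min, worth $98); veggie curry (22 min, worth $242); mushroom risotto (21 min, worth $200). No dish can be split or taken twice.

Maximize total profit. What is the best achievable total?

The ratio heuristic lands on veggie curry + mushroom risotto (442) but leaves 3 min idle.
Dropping mushroom risotto frees 21 min; slotting in bahn mi + shrimp tacos (23 min) lifts the total to 443 at 45 min.

443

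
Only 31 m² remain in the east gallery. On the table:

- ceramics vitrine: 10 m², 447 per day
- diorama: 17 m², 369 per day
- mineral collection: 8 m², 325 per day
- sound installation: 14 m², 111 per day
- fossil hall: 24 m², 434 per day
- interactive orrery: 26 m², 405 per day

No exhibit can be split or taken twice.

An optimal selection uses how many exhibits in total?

2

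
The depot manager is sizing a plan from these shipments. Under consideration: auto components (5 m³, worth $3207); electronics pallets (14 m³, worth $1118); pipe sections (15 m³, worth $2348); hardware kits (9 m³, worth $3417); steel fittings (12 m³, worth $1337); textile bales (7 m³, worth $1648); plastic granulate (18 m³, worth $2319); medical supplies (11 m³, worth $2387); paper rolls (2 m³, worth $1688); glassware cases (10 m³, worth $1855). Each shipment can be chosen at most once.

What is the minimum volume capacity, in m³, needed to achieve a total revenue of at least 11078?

Look for the lowest-volume combination reaching 11078.
auto components + hardware kits + textile bales + paper rolls + glassware cases reaches 11815 using 33 m³.
Below 33 m³ the best achievable stays under 11078.

33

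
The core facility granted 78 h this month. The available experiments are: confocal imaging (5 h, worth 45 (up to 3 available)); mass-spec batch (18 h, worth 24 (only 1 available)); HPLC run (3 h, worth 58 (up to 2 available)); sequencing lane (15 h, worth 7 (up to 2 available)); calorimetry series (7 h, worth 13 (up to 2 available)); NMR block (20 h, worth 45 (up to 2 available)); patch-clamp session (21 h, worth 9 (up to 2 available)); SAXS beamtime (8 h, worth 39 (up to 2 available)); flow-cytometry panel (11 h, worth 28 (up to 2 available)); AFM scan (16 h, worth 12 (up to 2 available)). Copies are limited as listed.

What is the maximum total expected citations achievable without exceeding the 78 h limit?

419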